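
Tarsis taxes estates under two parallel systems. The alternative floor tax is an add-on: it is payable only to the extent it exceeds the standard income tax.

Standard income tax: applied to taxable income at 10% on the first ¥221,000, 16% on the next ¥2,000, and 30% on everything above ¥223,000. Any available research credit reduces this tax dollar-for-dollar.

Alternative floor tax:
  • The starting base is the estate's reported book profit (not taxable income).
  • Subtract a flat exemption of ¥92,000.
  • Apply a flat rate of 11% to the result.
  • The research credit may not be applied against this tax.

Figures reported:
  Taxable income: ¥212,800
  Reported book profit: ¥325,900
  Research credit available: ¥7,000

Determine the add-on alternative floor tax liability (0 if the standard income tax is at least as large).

¥11,449

Alternative floor tax:
  Base (reported book profit): ¥325,900
  Less exemption ¥92,000 → base ¥233,900
  ¥233,900 × 11% = ¥25,729

Standard income tax:
  ¥212,800 × 10% = ¥21,280
  Less research credit ¥7,000 → ¥14,280

Excess of alternative floor tax over standard income tax: ¥25,729 − ¥14,280 = ¥11,449.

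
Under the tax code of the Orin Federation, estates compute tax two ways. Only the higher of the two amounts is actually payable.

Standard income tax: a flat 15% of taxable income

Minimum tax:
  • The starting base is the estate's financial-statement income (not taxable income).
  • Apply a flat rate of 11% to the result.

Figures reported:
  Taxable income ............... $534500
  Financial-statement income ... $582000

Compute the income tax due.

Minimum tax:
  Base (financial-statement income): $582000
  $582000 × 11% = $64020

Standard income tax:
  $534500 × 15% = $80175

$80175 > $64020, so the standard income tax governs.

$80175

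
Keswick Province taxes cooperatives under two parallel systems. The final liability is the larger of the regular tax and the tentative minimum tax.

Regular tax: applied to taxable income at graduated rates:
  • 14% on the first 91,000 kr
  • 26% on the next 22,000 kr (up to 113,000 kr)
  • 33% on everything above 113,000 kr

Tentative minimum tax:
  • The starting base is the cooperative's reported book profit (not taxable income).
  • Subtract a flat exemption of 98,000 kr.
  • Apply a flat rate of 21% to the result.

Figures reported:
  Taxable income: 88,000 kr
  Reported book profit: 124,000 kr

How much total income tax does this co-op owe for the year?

Regular tax:
  88,000 kr × 14% = 12,320 kr

Tentative minimum tax:
  Base (reported book profit): 124,000 kr
  Less exemption 98,000 kr → base 26,000 kr
  26,000 kr × 21% = 5,460 kr

12,320 kr > 5,460 kr, so the regular tax governs.

12,320 kr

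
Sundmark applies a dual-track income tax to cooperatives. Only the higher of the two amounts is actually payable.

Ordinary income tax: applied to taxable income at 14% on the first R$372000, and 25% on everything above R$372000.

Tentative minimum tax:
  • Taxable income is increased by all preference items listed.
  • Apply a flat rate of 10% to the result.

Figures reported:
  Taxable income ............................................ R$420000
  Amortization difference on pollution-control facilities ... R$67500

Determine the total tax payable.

Ordinary income tax:
  R$372000 × 14% = R$52080
  R$48000 × 25% = R$12000
  → R$64080

Tentative minimum tax:
  Adjusted income: R$420000 + R$67500 = R$487500
  R$487500 × 10% = R$48750

R$64080 > R$48750, so the ordinary income tax governs.

R$64080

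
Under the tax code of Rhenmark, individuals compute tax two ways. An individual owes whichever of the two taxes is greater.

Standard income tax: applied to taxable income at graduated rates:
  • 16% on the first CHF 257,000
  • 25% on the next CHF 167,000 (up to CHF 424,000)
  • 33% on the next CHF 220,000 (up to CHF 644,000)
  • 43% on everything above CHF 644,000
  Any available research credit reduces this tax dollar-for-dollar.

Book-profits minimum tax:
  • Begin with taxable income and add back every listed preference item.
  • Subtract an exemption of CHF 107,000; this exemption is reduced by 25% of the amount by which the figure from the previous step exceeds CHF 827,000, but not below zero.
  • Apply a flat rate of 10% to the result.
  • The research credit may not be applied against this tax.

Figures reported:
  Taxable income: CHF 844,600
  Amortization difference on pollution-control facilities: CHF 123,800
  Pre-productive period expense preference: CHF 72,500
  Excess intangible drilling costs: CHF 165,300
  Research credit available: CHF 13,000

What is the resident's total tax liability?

CHF 228,728

Standard income tax:
  CHF 257,000 × 16% = CHF 41,120
  CHF 167,000 × 25% = CHF 41,750
  CHF 220,000 × 33% = CHF 72,600
  CHF 200,600 × 43% = CHF 86,258
  → CHF 241,728
  Less research credit CHF 13,000 → CHF 228,728

Book-profits minimum tax:
  Adjusted income: CHF 844,600 + CHF 123,800 + CHF 72,500 + CHF 165,300 = CHF 1,206,200
  Exemption: CHF 107,000 − 25% × (CHF 1,206,200 − CHF 827,000) = CHF 107,000 − CHF 94,800 = CHF 12,200
  Base: CHF 1,206,200 − CHF 12,200 = CHF 1,194,000
  CHF 1,194,000 × 10% = CHF 119,400

CHF 228,728 > CHF 119,400, so the standard income tax governs.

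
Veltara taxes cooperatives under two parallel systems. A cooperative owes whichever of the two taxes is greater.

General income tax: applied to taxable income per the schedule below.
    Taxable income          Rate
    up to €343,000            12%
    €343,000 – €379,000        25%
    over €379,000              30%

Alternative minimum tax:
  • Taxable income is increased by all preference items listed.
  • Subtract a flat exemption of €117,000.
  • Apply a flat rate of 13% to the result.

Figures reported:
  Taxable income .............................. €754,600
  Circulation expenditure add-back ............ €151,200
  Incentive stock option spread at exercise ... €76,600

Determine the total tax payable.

€162,840

Alternative minimum tax:
  Adjusted income: €754,600 + €151,200 + €76,600 = €982,400
  Less exemption €117,000 → base €865,400
  €865,400 × 13% = €112,502

General income tax:
  €343,000 × 12% = €41,160
  €36,000 × 25% = €9,000
  €375,600 × 30% = €112,680
  → €162,840

€162,840 > €112,502, so the general income tax governs.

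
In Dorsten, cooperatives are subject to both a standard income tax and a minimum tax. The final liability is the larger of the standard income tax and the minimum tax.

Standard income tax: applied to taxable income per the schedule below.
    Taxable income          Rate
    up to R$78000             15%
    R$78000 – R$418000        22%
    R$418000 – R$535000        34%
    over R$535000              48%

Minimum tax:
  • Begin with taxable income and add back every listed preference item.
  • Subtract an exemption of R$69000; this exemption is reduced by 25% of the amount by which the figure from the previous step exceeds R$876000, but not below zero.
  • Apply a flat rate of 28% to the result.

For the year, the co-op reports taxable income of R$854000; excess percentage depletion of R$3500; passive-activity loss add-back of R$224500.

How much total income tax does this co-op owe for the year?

R$298060

Standard income tax:
  R$78000 × 15% = R$11700
  R$340000 × 22% = R$74800
  R$117000 × 34% = R$39780
  R$319000 × 48% = R$153120
  → R$279400

Minimum tax:
  Adjusted income: R$854000 + R$3500 + R$224500 = R$1082000
  Exemption: R$69000 − 25% × (R$1082000 − R$876000) = R$69000 − R$51500 = R$17500
  Base: R$1082000 − R$17500 = R$1064500
  R$1064500 × 28% = R$298060

R$298060 > R$279400, so the minimum tax is the binding amount.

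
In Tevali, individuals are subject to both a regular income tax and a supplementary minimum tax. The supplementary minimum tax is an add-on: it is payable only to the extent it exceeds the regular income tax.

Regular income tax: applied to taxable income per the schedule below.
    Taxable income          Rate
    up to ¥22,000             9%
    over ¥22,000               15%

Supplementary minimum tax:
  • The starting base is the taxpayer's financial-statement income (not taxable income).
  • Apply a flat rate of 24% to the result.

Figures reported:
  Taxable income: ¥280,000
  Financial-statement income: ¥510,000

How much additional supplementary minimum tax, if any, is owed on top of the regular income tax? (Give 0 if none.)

¥81,720

Supplementary minimum tax:
  Base (financial-statement income): ¥510,000
  ¥510,000 × 24% = ¥122,400

Regular income tax:
  ¥22,000 × 9% = ¥1,980
  ¥258,000 × 15% = ¥38,700
  → ¥40,680

Excess of supplementary minimum tax over regular income tax: ¥122,400 − ¥40,680 = ¥81,720.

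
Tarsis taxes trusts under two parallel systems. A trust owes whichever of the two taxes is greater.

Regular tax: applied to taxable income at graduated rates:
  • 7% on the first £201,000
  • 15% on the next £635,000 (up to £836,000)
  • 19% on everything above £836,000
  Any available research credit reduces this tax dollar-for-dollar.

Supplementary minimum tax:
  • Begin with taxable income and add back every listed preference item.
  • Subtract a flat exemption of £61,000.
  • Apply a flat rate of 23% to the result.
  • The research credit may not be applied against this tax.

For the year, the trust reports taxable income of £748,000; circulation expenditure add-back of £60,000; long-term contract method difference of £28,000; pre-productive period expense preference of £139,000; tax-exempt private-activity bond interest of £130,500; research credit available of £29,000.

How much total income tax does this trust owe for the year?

£240,235

Regular tax:
  £201,000 × 7% = £14,070
  £547,000 × 15% = £82,050
  → £96,120
  Less research credit £29,000 → £67,120

Supplementary minimum tax:
  Adjusted income: £748,000 + £60,000 + £28,000 + £139,000 + £130,500 = £1,105,500
  Less exemption £61,000 → base £1,044,500
  £1,044,500 × 23% = £240,235

£240,235 > £67,120, so the supplementary minimum tax is the binding amount.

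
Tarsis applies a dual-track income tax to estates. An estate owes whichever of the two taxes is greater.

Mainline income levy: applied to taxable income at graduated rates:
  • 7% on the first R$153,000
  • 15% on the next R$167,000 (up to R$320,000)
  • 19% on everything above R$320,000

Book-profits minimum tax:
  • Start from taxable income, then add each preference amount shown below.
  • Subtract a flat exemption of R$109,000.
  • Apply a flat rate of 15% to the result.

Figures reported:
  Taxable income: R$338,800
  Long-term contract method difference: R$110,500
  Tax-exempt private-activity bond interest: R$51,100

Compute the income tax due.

Mainline income levy:
  R$153,000 × 7% = R$10,710
  R$167,000 × 15% = R$25,050
  R$18,800 × 19% = R$3,572
  → R$39,332

Book-profits minimum tax:
  Adjusted income: R$338,800 + R$110,500 + R$51,100 = R$500,400
  Less exemption R$109,000 → base R$391,400
  R$391,400 × 15% = R$58,710

R$58,710 > R$39,332, so the book-profits minimum tax is the binding amount.

R$58,710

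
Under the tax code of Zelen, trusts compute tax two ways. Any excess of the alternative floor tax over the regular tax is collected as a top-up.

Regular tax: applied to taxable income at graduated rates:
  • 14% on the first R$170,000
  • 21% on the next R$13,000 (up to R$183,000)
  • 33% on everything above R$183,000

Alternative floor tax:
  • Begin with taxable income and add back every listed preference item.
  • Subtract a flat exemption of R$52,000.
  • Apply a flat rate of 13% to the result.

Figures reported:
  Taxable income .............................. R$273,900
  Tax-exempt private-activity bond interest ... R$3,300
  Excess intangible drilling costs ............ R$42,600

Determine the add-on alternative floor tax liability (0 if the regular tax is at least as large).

Regular tax:
  R$170,000 × 14% = R$23,800
  R$13,000 × 21% = R$2,730
  R$90,900 × 33% = R$29,997
  → R$56,527

Alternative floor tax:
  Adjusted income: R$273,900 + R$3,300 + R$42,600 = R$319,800
  Less exemption R$52,000 → base R$267,800
  R$267,800 × 13% = R$34,814

R$34,814 ≤ R$56,527, so no add-on is due.

R$0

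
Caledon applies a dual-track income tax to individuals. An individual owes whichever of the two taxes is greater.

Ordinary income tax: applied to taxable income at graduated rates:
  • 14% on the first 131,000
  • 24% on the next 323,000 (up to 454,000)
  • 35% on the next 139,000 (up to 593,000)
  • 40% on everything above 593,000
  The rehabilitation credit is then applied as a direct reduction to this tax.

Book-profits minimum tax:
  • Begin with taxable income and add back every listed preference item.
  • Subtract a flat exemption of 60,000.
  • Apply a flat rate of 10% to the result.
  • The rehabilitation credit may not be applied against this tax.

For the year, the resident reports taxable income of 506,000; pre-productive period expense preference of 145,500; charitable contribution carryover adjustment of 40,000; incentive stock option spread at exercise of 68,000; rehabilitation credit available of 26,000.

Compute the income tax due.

Book-profits minimum tax:
  Adjusted income: 506,000 + 145,500 + 40,000 + 68,000 = 759,500
  Less exemption 60,000 → base 699,500
  699,500 × 10% = 69,950

Ordinary income tax:
  131,000 × 14% = 18,340
  323,000 × 24% = 77,520
  52,000 × 35% = 18,200
  → 114,060
  Less rehabilitation credit 26,000 → 88,060

88,060 > 69,950, so the ordinary income tax governs.

88,060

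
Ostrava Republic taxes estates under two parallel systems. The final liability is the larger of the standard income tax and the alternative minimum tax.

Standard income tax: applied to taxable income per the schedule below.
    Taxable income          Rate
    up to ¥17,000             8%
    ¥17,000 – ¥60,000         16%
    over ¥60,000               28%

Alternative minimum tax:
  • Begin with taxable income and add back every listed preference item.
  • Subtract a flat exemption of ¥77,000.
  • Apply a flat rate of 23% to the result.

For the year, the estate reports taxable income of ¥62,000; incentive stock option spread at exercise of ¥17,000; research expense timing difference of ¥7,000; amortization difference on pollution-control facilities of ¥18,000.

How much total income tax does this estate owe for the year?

¥8,800

Alternative minimum tax:
  Adjusted income: ¥62,000 + ¥17,000 + ¥7,000 + ¥18,000 = ¥104,000
  Less exemption ¥77,000 → base ¥27,000
  ¥27,000 × 23% = ¥6,210

Standard income tax:
  ¥17,000 × 8% = ¥1,360
  ¥43,000 × 16% = ¥6,880
  ¥2,000 × 28% = ¥560
  → ¥8,800

¥8,800 > ¥6,210, so the standard income tax governs.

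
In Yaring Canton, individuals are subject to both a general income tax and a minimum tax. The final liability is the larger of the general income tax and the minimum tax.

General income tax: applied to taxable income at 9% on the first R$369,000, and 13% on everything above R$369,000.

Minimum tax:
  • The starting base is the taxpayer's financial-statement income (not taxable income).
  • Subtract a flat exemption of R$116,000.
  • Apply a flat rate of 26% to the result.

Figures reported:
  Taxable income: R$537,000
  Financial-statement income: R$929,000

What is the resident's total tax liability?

R$211,380

General income tax:
  R$369,000 × 9% = R$33,210
  R$168,000 × 13% = R$21,840
  → R$55,050

Minimum tax:
  Base (financial-statement income): R$929,000
  Less exemption R$116,000 → base R$813,000
  R$813,000 × 26% = R$211,380

R$211,380 > R$55,050, so the minimum tax is the binding amount.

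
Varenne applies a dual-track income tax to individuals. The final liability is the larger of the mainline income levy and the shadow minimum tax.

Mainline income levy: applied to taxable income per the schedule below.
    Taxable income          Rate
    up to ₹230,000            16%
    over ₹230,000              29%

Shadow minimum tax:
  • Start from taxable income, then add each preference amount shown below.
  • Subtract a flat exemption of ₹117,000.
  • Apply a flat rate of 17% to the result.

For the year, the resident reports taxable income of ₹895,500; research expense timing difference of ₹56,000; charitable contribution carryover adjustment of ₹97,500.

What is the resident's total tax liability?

₹229,795

Shadow minimum tax:
  Adjusted income: ₹895,500 + ₹56,000 + ₹97,500 = ₹1,049,000
  Less exemption ₹117,000 → base ₹932,000
  ₹932,000 × 17% = ₹158,440

Mainline income levy:
  ₹230,000 × 16% = ₹36,800
  ₹665,500 × 29% = ₹192,995
  → ₹229,795

₹229,795 > ₹158,440, so the mainline income levy governs.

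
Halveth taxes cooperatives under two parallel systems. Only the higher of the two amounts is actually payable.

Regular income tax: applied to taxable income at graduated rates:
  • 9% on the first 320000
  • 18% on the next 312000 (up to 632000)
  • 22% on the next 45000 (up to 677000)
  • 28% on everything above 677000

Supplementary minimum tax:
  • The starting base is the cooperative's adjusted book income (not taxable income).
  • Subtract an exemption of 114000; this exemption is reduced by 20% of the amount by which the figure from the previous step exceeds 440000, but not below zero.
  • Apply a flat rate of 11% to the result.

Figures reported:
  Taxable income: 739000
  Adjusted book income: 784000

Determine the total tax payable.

112220

Regular income tax:
  320000 × 9% = 28800
  312000 × 18% = 56160
  45000 × 22% = 9900
  62000 × 28% = 17360
  → 112220

Supplementary minimum tax:
  Base (adjusted book income): 784000
  Exemption: 114000 − 20% × (784000 − 440000) = 114000 − 68800 = 45200
  Base: 784000 − 45200 = 738800
  738800 × 11% = 81268

112220 > 81268, so the regular income tax governs.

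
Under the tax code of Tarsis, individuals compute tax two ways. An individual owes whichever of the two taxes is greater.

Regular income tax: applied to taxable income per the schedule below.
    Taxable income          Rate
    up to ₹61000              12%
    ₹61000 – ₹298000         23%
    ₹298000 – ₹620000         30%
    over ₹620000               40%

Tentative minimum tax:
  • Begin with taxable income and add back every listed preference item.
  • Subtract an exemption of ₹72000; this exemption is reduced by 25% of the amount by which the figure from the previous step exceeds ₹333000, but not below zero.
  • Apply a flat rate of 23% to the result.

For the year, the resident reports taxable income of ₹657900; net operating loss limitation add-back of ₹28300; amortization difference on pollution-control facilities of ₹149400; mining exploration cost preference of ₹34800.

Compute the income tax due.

₹200192

Regular income tax:
  ₹61000 × 12% = ₹7320
  ₹237000 × 23% = ₹54510
  ₹322000 × 30% = ₹96600
  ₹37900 × 40% = ₹15160
  → ₹173590

Tentative minimum tax:
  Adjusted income: ₹657900 + ₹28300 + ₹149400 + ₹34800 = ₹870400
  Exemption: 25% × (₹870400 − ₹333000) = ₹134350 ≥ ₹72000, so the exemption is fully phased out
  Base: ₹870400 − ₹0 = ₹870400
  ₹870400 × 23% = ₹200192

₹200192 > ₹173590, so the tentative minimum tax is the binding amount.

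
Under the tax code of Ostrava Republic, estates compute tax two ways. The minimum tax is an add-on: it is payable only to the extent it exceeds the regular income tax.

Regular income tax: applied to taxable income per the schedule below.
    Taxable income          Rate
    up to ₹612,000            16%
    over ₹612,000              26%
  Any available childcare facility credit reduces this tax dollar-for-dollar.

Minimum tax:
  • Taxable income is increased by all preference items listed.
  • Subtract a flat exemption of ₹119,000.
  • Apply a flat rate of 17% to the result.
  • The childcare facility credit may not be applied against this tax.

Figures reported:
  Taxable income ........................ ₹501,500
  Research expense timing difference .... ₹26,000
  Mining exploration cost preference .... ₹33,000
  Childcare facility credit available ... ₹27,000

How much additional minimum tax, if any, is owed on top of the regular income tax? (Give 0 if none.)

Regular income tax:
  ₹501,500 × 16% = ₹80,240
  Less childcare facility credit ₹27,000 → ₹53,240

Minimum tax:
  Adjusted income: ₹501,500 + ₹26,000 + ₹33,000 = ₹560,500
  Less exemption ₹119,000 → base ₹441,500
  ₹441,500 × 17% = ₹75,055

Excess of minimum tax over regular income tax: ₹75,055 − ₹53,240 = ₹21,815.

₹21,815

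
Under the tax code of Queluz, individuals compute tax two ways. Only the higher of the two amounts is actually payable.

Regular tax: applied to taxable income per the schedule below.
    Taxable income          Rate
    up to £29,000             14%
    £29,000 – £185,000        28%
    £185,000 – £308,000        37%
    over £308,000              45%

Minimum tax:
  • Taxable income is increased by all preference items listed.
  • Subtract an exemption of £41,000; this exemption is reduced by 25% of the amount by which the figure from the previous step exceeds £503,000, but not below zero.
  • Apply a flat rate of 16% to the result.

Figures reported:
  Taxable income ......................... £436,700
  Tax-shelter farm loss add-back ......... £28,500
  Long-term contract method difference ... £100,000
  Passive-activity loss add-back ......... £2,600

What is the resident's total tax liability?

Minimum tax:
  Adjusted income: £436,700 + £28,500 + £100,000 + £2,600 = £567,800
  Exemption: £41,000 − 25% × (£567,800 − £503,000) = £41,000 − £16,200 = £24,800
  Base: £567,800 − £24,800 = £543,000
  £543,000 × 16% = £86,880

Regular tax:
  £29,000 × 14% = £4,060
  £156,000 × 28% = £43,680
  £123,000 × 37% = £45,510
  £128,700 × 45% = £57,915
  → £151,165

£151,165 > £86,880, so the regular tax governs.

£151,165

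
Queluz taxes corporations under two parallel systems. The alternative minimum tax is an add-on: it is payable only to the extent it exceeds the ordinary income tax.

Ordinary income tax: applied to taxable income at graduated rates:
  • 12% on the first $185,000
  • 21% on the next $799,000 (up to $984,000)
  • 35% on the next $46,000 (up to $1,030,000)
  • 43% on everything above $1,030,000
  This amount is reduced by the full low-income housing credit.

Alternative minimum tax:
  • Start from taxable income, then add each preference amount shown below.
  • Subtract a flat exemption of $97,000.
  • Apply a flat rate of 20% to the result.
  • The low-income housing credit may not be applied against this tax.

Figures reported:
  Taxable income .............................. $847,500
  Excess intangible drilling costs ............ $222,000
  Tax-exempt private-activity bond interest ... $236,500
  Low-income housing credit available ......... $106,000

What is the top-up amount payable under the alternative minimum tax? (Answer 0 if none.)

Alternative minimum tax:
  Adjusted income: $847,500 + $222,000 + $236,500 = $1,306,000
  Less exemption $97,000 → base $1,209,000
  $1,209,000 × 20% = $241,800

Ordinary income tax:
  $185,000 × 12% = $22,200
  $662,500 × 21% = $139,125
  → $161,325
  Less low-income housing credit $106,000 → $55,325

Excess of alternative minimum tax over ordinary income tax: $241,800 − $55,325 = $186,475.

$186,475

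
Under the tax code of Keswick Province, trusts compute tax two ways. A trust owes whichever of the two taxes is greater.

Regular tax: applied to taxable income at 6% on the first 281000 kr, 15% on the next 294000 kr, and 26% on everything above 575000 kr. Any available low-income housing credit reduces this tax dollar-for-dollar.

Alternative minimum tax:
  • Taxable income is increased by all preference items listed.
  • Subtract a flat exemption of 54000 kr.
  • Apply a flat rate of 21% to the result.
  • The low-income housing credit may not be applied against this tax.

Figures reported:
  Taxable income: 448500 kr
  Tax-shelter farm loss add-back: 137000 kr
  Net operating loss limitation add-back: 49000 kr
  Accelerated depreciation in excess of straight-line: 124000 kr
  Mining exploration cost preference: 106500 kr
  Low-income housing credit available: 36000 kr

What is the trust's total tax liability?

170310 kr

Alternative minimum tax:
  Adjusted income: 448500 kr + 137000 kr + 49000 kr + 124000 kr + 106500 kr = 865000 kr
  Less exemption 54000 kr → base 811000 kr
  811000 kr × 21% = 170310 kr

Regular tax:
  281000 kr × 6% = 16860 kr
  167500 kr × 15% = 25125 kr
  → 41985 kr
  Less low-income housing credit 36000 kr → 5985 kr

170310 kr > 5985 kr, so the alternative minimum tax is the binding amount.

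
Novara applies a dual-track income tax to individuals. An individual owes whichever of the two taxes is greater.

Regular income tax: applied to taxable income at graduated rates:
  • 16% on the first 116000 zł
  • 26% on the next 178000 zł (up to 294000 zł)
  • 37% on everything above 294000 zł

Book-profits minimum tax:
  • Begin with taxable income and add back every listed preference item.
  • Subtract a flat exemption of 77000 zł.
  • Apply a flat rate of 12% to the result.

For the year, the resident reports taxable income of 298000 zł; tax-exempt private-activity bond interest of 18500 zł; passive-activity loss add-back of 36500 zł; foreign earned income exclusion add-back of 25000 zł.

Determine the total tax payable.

Regular income tax:
  116000 zł × 16% = 18560 zł
  178000 zł × 26% = 46280 zł
  4000 zł × 37% = 1480 zł
  → 66320 zł

Book-profits minimum tax:
  Adjusted income: 298000 zł + 18500 zł + 36500 zł + 25000 zł = 378000 zł
  Less exemption 77000 zł → base 301000 zł
  301000 zł × 12% = 36120 zł

66320 zł > 36120 zł, so the regular income tax governs.

66320 zł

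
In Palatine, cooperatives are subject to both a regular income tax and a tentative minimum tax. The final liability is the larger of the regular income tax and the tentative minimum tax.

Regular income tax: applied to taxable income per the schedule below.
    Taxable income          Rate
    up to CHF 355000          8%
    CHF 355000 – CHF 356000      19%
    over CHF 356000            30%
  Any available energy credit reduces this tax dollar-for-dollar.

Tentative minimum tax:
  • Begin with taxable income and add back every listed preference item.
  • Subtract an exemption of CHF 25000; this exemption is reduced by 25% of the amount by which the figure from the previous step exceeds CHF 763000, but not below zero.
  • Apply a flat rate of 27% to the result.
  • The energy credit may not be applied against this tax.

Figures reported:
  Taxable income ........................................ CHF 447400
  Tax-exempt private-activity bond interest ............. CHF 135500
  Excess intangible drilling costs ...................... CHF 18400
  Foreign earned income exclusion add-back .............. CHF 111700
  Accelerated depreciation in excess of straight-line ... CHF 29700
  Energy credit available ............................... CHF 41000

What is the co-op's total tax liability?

CHF 193779

Regular income tax:
  CHF 355000 × 8% = CHF 28400
  CHF 1000 × 19% = CHF 190
  CHF 91400 × 30% = CHF 27420
  → CHF 56010
  Less energy credit CHF 41000 → CHF 15010

Tentative minimum tax:
  Adjusted income: CHF 447400 + CHF 135500 + CHF 18400 + CHF 111700 + CHF 29700 = CHF 742700
  Exemption: CHF 742700 ≤ CHF 763000, so full CHF 25000 applies
  Base: CHF 742700 − CHF 25000 = CHF 717700
  CHF 717700 × 27% = CHF 193779

CHF 193779 > CHF 15010, so the tentative minimum tax is the binding amount.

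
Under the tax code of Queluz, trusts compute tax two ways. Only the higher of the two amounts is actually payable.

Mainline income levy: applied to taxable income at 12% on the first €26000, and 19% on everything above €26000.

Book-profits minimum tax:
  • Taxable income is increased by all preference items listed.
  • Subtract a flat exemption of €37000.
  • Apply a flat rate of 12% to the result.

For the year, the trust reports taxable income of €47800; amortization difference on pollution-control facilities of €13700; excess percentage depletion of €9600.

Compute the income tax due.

€7262

Book-profits minimum tax:
  Adjusted income: €47800 + €13700 + €9600 = €71100
  Less exemption €37000 → base €34100
  €34100 × 12% = €4092

Mainline income levy:
  €26000 × 12% = €3120
  €21800 × 19% = €4142
  → €7262

€7262 > €4092, so the mainline income levy governs.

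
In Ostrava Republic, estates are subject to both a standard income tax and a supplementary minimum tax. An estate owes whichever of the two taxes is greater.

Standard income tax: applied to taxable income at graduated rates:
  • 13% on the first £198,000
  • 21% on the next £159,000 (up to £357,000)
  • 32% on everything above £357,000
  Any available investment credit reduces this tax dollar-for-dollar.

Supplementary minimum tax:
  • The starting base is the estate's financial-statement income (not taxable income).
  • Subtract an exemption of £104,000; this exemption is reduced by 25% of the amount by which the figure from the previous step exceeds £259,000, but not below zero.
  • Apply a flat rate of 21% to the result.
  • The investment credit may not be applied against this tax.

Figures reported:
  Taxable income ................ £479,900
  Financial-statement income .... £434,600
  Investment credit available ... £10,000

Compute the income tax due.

£88,458

Supplementary minimum tax:
  Base (financial-statement income): £434,600
  Exemption: £104,000 − 25% × (£434,600 − £259,000) = £104,000 − £43,900 = £60,100
  Base: £434,600 − £60,100 = £374,500
  £374,500 × 21% = £78,645

Standard income tax:
  £198,000 × 13% = £25,740
  £159,000 × 21% = £33,390
  £122,900 × 32% = £39,328
  → £98,458
  Less investment credit £10,000 → £88,458

£88,458 > £78,645, so the standard income tax governs.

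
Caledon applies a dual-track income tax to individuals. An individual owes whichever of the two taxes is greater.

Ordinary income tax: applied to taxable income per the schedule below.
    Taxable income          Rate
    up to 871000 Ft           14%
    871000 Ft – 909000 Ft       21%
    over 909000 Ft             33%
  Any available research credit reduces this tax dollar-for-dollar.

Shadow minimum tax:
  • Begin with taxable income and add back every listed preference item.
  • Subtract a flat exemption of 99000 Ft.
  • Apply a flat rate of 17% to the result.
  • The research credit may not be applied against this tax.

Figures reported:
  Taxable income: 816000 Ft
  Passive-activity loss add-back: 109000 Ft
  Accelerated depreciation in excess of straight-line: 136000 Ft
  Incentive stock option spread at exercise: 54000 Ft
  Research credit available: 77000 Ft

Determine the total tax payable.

Shadow minimum tax:
  Adjusted income: 816000 Ft + 109000 Ft + 136000 Ft + 54000 Ft = 1115000 Ft
  Less exemption 99000 Ft → base 1016000 Ft
  1016000 Ft × 17% = 172720 Ft

Ordinary income tax:
  816000 Ft × 14% = 114240 Ft
  Less research credit 77000 Ft → 37240 Ft

172720 Ft > 37240 Ft, so the shadow minimum tax is the binding amount.

172720 Ft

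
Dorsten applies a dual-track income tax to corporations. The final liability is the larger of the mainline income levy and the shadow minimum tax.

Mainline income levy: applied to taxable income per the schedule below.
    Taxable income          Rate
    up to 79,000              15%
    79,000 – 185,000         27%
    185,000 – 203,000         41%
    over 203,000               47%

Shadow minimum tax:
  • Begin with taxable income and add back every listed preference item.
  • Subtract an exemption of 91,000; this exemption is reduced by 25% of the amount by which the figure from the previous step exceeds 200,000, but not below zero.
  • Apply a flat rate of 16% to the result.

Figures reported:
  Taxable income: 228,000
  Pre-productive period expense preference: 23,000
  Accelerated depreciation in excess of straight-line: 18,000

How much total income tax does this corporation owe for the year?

Shadow minimum tax:
  Adjusted income: 228,000 + 23,000 + 18,000 = 269,000
  Exemption: 91,000 − 25% × (269,000 − 200,000) = 91,000 − 17,250 = 73,750
  Base: 269,000 − 73,750 = 195,250
  195,250 × 16% = 31,240

Mainline income levy:
  79,000 × 15% = 11,850
  106,000 × 27% = 28,620
  18,000 × 41% = 7,380
  25,000 × 47% = 11,750
  → 59,600

59,600 > 31,240, so the mainline income levy governs.

59,600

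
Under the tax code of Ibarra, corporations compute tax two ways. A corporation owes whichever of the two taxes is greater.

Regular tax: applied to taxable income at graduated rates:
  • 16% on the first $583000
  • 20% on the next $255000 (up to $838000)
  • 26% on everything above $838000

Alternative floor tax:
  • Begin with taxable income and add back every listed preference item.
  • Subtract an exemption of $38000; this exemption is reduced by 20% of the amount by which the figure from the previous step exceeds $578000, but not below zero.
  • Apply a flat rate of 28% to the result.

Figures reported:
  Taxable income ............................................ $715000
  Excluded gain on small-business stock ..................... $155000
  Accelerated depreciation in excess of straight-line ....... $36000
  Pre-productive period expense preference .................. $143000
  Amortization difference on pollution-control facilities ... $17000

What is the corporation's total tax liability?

$298480

Alternative floor tax:
  Adjusted income: $715000 + $155000 + $36000 + $143000 + $17000 = $1066000
  Exemption: 20% × ($1066000 − $578000) = $97600 ≥ $38000, so the exemption is fully phased out
  Base: $1066000 − $0 = $1066000
  $1066000 × 28% = $298480

Regular tax:
  $583000 × 16% = $93280
  $132000 × 20% = $26400
  → $119680

$298480 > $119680, so the alternative floor tax is the binding amount.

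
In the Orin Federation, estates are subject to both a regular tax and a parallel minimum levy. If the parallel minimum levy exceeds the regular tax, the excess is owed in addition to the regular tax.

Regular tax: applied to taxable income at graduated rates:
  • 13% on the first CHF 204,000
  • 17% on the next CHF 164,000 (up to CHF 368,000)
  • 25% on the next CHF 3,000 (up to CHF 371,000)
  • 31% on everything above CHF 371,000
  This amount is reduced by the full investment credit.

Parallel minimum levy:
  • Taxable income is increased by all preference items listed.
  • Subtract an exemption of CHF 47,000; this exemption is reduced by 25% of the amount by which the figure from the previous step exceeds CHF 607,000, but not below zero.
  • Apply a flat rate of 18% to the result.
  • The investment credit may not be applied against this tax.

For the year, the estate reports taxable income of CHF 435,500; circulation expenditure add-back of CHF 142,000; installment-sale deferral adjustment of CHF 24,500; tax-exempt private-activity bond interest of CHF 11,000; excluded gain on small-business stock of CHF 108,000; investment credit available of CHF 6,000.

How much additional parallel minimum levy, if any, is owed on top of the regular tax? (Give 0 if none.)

CHF 57,305

Parallel minimum levy:
  Adjusted income: CHF 435,500 + CHF 142,000 + CHF 24,500 + CHF 11,000 + CHF 108,000 = CHF 721,000
  Exemption: CHF 47,000 − 25% × (CHF 721,000 − CHF 607,000) = CHF 47,000 − CHF 28,500 = CHF 18,500
  Base: CHF 721,000 − CHF 18,500 = CHF 702,500
  CHF 702,500 × 18% = CHF 126,450

Regular tax:
  CHF 204,000 × 13% = CHF 26,520
  CHF 164,000 × 17% = CHF 27,880
  CHF 3,000 × 25% = CHF 750
  CHF 64,500 × 31% = CHF 19,995
  → CHF 75,145
  Less investment credit CHF 6,000 → CHF 69,145

Excess of parallel minimum levy over regular tax: CHF 126,450 − CHF 69,145 = CHF 57,305.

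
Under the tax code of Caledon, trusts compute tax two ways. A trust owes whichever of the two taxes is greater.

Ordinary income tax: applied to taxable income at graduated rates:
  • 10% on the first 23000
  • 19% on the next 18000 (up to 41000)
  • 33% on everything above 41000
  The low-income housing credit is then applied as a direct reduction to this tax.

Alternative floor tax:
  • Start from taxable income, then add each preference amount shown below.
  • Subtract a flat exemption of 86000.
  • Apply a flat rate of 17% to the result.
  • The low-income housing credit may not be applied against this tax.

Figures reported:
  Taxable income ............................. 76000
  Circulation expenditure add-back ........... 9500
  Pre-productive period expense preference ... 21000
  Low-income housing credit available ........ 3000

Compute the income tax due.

14270

Ordinary income tax:
  23000 × 10% = 2300
  18000 × 19% = 3420
  35000 × 33% = 11550
  → 17270
  Less low-income housing credit 3000 → 14270

Alternative floor tax:
  Adjusted income: 76000 + 9500 + 21000 = 106500
  Less exemption 86000 → base 20500
  20500 × 17% = 3485

14270 > 3485, so the ordinary income tax governs.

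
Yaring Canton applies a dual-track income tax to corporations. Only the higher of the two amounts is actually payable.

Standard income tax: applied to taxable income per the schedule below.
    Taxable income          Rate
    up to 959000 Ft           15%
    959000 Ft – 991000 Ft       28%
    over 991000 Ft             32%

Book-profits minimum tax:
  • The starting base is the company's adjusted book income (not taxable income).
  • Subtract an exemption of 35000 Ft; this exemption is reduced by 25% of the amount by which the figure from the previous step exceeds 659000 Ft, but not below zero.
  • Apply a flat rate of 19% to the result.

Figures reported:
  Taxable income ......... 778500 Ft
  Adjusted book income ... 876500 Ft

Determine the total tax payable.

166535 Ft

Standard income tax:
  778500 Ft × 15% = 116775 Ft

Book-profits minimum tax:
  Base (adjusted book income): 876500 Ft
  Exemption: 25% × (876500 Ft − 659000 Ft) = 54375 Ft ≥ 35000 Ft, so the exemption is fully phased out
  Base: 876500 Ft − 0 Ft = 876500 Ft
  876500 Ft × 19% = 166535 Ft

166535 Ft > 116775 Ft, so the book-profits minimum tax is the binding amount.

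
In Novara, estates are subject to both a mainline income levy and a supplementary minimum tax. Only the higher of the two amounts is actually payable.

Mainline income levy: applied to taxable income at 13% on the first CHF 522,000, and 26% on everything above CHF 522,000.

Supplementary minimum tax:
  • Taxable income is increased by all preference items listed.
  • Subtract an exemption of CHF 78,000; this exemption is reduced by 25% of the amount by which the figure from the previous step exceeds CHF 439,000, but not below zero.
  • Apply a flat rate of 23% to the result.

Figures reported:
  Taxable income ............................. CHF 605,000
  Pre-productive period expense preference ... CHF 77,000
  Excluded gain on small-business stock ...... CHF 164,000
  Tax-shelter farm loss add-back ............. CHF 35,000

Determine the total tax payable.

Supplementary minimum tax:
  Adjusted income: CHF 605,000 + CHF 77,000 + CHF 164,000 + CHF 35,000 = CHF 881,000
  Exemption: 25% × (CHF 881,000 − CHF 439,000) = CHF 110,500 ≥ CHF 78,000, so the exemption is fully phased out
  Base: CHF 881,000 − CHF 0 = CHF 881,000
  CHF 881,000 × 23% = CHF 202,630

Mainline income levy:
  CHF 522,000 × 13% = CHF 67,860
  CHF 83,000 × 26% = CHF 21,580
  → CHF 89,440

CHF 202,630 > CHF 89,440, so the supplementary minimum tax is the binding amount.

CHF 202,630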